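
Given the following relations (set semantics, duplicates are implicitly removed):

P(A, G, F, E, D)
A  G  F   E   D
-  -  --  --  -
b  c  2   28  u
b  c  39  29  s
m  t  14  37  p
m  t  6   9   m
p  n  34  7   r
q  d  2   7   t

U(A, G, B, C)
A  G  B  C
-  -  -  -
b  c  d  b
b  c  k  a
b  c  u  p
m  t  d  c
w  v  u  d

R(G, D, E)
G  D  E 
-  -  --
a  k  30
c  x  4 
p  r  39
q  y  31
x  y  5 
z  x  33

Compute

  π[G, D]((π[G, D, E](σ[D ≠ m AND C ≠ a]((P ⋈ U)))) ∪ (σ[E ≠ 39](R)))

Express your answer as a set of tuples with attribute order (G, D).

{(a, k), (c, s), (c, u), (c, x), (q, y), (t, p), (x, y), (z, x)}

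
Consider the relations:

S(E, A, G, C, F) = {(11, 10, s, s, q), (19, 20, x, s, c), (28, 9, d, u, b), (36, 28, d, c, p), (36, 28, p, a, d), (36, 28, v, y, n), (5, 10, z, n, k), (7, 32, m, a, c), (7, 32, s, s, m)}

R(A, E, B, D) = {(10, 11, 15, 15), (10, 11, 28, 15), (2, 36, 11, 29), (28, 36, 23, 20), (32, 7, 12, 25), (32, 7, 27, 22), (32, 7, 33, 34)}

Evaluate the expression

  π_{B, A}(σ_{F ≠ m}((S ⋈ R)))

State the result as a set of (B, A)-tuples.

{(12, 32), (15, 10), (23, 28), (27, 32), (28, 10), (33, 32)}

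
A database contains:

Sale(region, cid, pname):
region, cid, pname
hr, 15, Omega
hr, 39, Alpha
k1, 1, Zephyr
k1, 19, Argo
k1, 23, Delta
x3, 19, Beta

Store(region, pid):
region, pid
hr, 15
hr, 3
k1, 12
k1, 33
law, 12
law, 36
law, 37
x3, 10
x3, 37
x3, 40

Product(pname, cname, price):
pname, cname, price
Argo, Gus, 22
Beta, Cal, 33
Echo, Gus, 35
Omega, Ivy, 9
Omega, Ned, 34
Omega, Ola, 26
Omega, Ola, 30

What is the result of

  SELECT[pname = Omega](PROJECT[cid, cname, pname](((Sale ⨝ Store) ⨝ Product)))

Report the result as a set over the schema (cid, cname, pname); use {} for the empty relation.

Joining Sale and Store on region yields {(hr, 15, Omega, 15), (hr, 15, Omega, 3), (hr, 39, Alpha, 15), (hr, 39, Alpha, 3), (k1, 1, Zephyr, 12), (k1, 1, Zephyr, 33), (k1, 19, Argo, 12), (k1, 19, Argo, 33), (k1, 23, Delta, 12), (k1, 23, Delta, 33), (x3, 19, Beta, 10), (x3, 19, Beta, 37), (x3, 19, Beta, 40)}.
Joining (Sale ⨝ Store) and Product on pname yields {(hr, 15, Omega, 15, Ivy, 9), (hr, 15, Omega, 15, Ned, 34), (hr, 15, Omega, 15, Ola, 26), (hr, 15, Omega, 15, Ola, 30), (hr, 15, Omega, 3, Ivy, 9), (hr, 15, Omega, 3, Ned, 34), (hr, 15, Omega, 3, Ola, 26), (hr, 15, Omega, 3, Ola, 30), (k1, 19, Argo, 12, Gus, 22), (k1, 19, Argo, 33, Gus, 22), (x3, 19, Beta, 10, Cal, 33), (x3, 19, Beta, 37, Cal, 33), (x3, 19, Beta, 40, Cal, 33)}.
π_{cid, cname, pname} gives {(15, Ivy, Omega), (15, Ned, Omega), (15, Ola, Omega), (19, Cal, Beta), (19, Gus, Argo)} (8 duplicate(s) eliminated).
Apply σ_{pname = Omega}; surviving tuples: {(15, Ivy, Omega), (15, Ned, Omega), (15, Ola, Omega)}

{(15, Ivy, Omega), (15, Ned, Omega), (15, Ola, Omega)}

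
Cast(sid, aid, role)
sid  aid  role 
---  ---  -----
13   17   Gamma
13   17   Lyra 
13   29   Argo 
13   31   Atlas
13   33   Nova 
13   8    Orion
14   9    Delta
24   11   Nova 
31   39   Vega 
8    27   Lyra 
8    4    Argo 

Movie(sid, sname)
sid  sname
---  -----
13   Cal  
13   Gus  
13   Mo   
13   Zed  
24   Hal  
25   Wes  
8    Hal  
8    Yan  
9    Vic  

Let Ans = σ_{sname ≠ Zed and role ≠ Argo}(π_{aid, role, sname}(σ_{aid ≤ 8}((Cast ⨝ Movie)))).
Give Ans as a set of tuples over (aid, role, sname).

Joining Cast and Movie on sid yields {(13, 17, Gamma, Cal), (13, 17, Gamma, Gus), (13, 17, Gamma, Mo), (13, 17, Gamma, Zed), (13, 17, Lyra, Cal), (13, 17, Lyra, Gus), (13, 17, Lyra, Mo), (13, 17, Lyra, Zed), (13, 29, Argo, Cal), (13, 29, Argo, Gus), (13, 29, Argo, Mo), (13, 29, Argo, Zed), (13, 31, Atlas, Cal), (13, 31, Atlas, Gus), (13, 31, Atlas, Mo), (13, 31, Atlas, Zed), (13, 33, Nova, Cal), (13, 33, Nova, Gus), (13, 33, Nova, Mo), (13, 33, Nova, Zed), (13, 8, Orion, Cal), (13, 8, Orion, Gus), (13, 8, Orion, Mo), (13, 8, Orion, Zed), (24, 11, Nova, Hal), (8, 27, Lyra, Hal), (8, 27, Lyra, Yan), (8, 4, Argo, Hal), (8, 4, Argo, Yan)}.
Filtering on aid ≤ 8 leaves {(13, 8, Orion, Cal), (13, 8, Orion, Gus), (13, 8, Orion, Mo), (13, 8, Orion, Zed), (8, 4, Argo, Hal), (8, 4, Argo, Yan)}.
π[aid, role, sname]: project onto (aid, role, sname) → {(4, Argo, Hal), (4, Argo, Yan), (8, Orion, Cal), (8, Orion, Gus), (8, Orion, Mo), (8, Orion, Zed)}
Filtering on sname ≠ Zed and role ≠ Argo leaves {(8, Orion, Cal), (8, Orion, Gus), (8, Orion, Mo)}.

{(8, Orion, Cal), (8, Orion, Gus), (8, Orion, Mo)}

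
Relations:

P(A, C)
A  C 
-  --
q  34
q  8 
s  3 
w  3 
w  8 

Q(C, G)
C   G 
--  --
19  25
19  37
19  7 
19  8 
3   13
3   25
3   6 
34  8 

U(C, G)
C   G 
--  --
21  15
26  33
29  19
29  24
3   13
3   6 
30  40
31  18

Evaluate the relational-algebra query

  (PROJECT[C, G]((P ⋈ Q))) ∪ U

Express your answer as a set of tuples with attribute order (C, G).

Natural join on C: {(q, 34, 8), (s, 3, 13), (s, 3, 25), (s, 3, 6), (w, 3, 13), (w, 3, 25), (w, 3, 6)}
π[C, G]: project onto (C, G) (3 duplicate(s) eliminated) → {(3, 13), (3, 25), (3, 6), (34, 8)}
Set union of the two operands is {(21, 15), (26, 33), (29, 19), (29, 24), (3, 13), (3, 25), (3, 6), (30, 40), (31, 18), (34, 8)}.

{(21, 15), (26, 33), (29, 19), (29, 24), (3, 13), (3, 25), (3, 6), (30, 40), (31, 18), (34, 8)}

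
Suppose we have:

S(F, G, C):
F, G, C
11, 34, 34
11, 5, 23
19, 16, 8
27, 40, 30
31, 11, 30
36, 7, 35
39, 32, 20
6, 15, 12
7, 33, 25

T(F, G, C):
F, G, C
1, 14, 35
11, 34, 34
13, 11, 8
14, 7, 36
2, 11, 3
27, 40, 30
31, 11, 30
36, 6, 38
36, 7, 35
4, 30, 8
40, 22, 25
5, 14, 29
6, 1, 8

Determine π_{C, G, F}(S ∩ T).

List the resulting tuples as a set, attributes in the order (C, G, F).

Intersection: {(11, 34, 34), (11, 5, 23), (19, 16, 8), (27, 40, 30), (31, 11, 30), (36, 7, 35), (39, 32, 20), (6, 15, 12), (7, 33, 25)} with {(1, 14, 35), (11, 34, 34), (13, 11, 8), (14, 7, 36), (2, 11, 3), (27, 40, 30), (31, 11, 30), (36, 6, 38), (36, 7, 35), (4, 30, 8), (40, 22, 25), (5, 14, 29), (6, 1, 8)} → {(11, 34, 34), (27, 40, 30), (31, 11, 30), (36, 7, 35)}
π[C, G, F]: project onto (C, G, F) → {(30, 11, 31), (30, 40, 27), (34, 34, 11), (35, 7, 36)}

{(30, 11, 31), (30, 40, 27), (34, 34, 11), (35, 7, 36)}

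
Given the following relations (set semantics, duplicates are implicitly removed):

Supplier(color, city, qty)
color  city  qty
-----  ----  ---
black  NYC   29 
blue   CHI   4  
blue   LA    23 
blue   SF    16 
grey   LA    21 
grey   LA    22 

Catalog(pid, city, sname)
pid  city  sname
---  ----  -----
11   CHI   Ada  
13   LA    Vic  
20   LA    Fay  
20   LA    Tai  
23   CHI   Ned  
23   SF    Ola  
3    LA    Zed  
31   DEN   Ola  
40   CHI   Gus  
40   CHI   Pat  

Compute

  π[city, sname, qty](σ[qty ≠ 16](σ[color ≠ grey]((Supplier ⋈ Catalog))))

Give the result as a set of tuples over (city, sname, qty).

{(CHI, Ada, 4), (CHI, Gus, 4), (CHI, Ned, 4), (CHI, Pat, 4), (LA, Fay, 23), (LA, Tai, 23), (LA, Vic, 23), (LA, Zed, 23)}

Natural join on city: {(blue, CHI, 4, 11, Ada), (blue, CHI, 4, 23, Ned), (blue, CHI, 4, 40, Gus), (blue, CHI, 4, 40, Pat), (blue, LA, 23, 13, Vic), (blue, LA, 23, 20, Fay), (blue, LA, 23, 20, Tai), (blue, LA, 23, 3, Zed), (blue, SF, 16, 23, Ola), (grey, LA, 21, 13, Vic), (grey, LA, 21, 20, Fay), (grey, LA, 21, 20, Tai), (grey, LA, 21, 3, Zed), (grey, LA, 22, 13, Vic), (grey, LA, 22, 20, Fay), (grey, LA, 22, 20, Tai), (grey, LA, 22, 3, Zed)}
σ[color ≠ grey]: keep tuples satisfying color ≠ grey → {(blue, CHI, 4, 11, Ada), (blue, CHI, 4, 23, Ned), (blue, CHI, 4, 40, Gus), (blue, CHI, 4, 40, Pat), (blue, LA, 23, 13, Vic), (blue, LA, 23, 20, Fay), (blue, LA, 23, 20, Tai), (blue, LA, 23, 3, Zed), (blue, SF, 16, 23, Ola)}
σ[qty ≠ 16]: keep tuples satisfying qty ≠ 16 → {(blue, CHI, 4, 11, Ada), (blue, CHI, 4, 23, Ned), (blue, CHI, 4, 40, Gus), (blue, CHI, 4, 40, Pat), (blue, LA, 23, 13, Vic), (blue, LA, 23, 20, Fay), (blue, LA, 23, 20, Tai), (blue, LA, 23, 3, Zed)}
π[city, sname, qty]: project onto (city, sname, qty) → {(CHI, Ada, 4), (CHI, Gus, 4), (CHI, Ned, 4), (CHI, Pat, 4), (LA, Fay, 23), (LA, Tai, 23), (LA, Vic, 23), (LA, Zed, 23)}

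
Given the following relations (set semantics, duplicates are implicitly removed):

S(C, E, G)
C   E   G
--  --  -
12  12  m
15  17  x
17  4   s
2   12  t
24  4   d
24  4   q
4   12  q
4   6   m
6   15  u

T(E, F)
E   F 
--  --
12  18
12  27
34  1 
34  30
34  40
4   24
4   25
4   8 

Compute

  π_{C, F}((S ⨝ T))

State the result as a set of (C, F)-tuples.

{(12, 18), (12, 27), (17, 24), (17, 25), (17, 8), (2, 18), (2, 27), (24, 24), (24, 25), (24, 8), (4, 18), (4, 27)}

Joining S and T on E yields {(12, 12, m, 18), (12, 12, m, 27), (17, 4, s, 24), (17, 4, s, 25), (17, 4, s, 8), (2, 12, t, 18), (2, 12, t, 27), (24, 4, d, 24), (24, 4, d, 25), (24, 4, d, 8), (24, 4, q, 24), (24, 4, q, 25), (24, 4, q, 8), (4, 12, q, 18), (4, 12, q, 27)}.
Projecting to C, F (3 duplicate(s) eliminated): {(12, 18), (12, 27), (17, 24), (17, 25), (17, 8), (2, 18), (2, 27), (24, 24), (24, 25), (24, 8), (4, 18), (4, 27)}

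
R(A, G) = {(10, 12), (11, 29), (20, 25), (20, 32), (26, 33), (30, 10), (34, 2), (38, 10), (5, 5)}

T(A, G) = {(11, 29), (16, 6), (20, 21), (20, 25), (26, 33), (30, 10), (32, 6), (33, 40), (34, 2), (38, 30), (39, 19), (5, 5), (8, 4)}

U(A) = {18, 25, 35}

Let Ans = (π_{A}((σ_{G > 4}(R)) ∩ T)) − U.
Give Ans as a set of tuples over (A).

{11, 20, 26, 30, 5}

Selection G > 4: {(10, 12), (11, 29), (20, 25), (20, 32), (26, 33), (30, 10), (38, 10), (5, 5)}
Taking the intersection: {(11, 29), (20, 25), (26, 33), (30, 10), (5, 5)}
π_{A} gives {11, 20, 26, 30, 5}.
Taking the difference: {11, 20, 26, 30, 5}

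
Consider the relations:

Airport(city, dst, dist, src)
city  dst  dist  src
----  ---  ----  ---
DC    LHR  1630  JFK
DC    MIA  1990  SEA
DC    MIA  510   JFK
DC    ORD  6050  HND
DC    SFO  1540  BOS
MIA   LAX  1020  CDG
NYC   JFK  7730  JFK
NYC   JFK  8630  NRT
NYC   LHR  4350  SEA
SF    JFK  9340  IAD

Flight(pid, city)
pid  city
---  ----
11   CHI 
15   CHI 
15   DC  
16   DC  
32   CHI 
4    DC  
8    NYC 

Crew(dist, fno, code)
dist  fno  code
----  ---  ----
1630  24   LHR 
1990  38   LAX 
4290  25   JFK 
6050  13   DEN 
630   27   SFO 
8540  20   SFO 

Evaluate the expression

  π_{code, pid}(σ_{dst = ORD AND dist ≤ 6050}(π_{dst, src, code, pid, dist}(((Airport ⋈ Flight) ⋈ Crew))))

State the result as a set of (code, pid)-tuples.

Natural join on city: {(DC, LHR, 1630, JFK, 15), (DC, LHR, 1630, JFK, 16), (DC, LHR, 1630, JFK, 4), (DC, MIA, 1990, SEA, 15), (DC, MIA, 1990, SEA, 16), (DC, MIA, 1990, SEA, 4), (DC, MIA, 510, JFK, 15), (DC, MIA, 510, JFK, 16), (DC, MIA, 510, JFK, 4), (DC, ORD, 6050, HND, 15), (DC, ORD, 6050, HND, 16), (DC, ORD, 6050, HND, 4), (DC, SFO, 1540, BOS, 15), (DC, SFO, 1540, BOS, 16), (DC, SFO, 1540, BOS, 4), (NYC, JFK, 7730, JFK, 8), (NYC, JFK, 8630, NRT, 8), (NYC, LHR, 4350, SEA, 8)}
Natural join on dist: {(DC, LHR, 1630, JFK, 15, 24, LHR), (DC, LHR, 1630, JFK, 16, 24, LHR), (DC, LHR, 1630, JFK, 4, 24, LHR), (DC, MIA, 1990, SEA, 15, 38, LAX), (DC, MIA, 1990, SEA, 16, 38, LAX), (DC, MIA, 1990, SEA, 4, 38, LAX), (DC, ORD, 6050, HND, 15, 13, DEN), (DC, ORD, 6050, HND, 16, 13, DEN), (DC, ORD, 6050, HND, 4, 13, DEN)}
π[dst, src, code, pid, dist]: project onto (dst, src, code, pid, dist) → {(LHR, JFK, LHR, 15, 1630), (LHR, JFK, LHR, 16, 1630), (LHR, JFK, LHR, 4, 1630), (MIA, SEA, LAX, 15, 1990), (MIA, SEA, LAX, 16, 1990), (MIA, SEA, LAX, 4, 1990), (ORD, HND, DEN, 15, 6050), (ORD, HND, DEN, 16, 6050), (ORD, HND, DEN, 4, 6050)}
Apply σ_{dst = ORD AND dist ≤ 6050}; surviving tuples: {(ORD, HND, DEN, 15, 6050), (ORD, HND, DEN, 16, 6050), (ORD, HND, DEN, 4, 6050)}
π[code, pid]: project onto (code, pid) → {(DEN, 15), (DEN, 16), (DEN, 4)}

{(DEN, 15), (DEN, 16), (DEN, 4)}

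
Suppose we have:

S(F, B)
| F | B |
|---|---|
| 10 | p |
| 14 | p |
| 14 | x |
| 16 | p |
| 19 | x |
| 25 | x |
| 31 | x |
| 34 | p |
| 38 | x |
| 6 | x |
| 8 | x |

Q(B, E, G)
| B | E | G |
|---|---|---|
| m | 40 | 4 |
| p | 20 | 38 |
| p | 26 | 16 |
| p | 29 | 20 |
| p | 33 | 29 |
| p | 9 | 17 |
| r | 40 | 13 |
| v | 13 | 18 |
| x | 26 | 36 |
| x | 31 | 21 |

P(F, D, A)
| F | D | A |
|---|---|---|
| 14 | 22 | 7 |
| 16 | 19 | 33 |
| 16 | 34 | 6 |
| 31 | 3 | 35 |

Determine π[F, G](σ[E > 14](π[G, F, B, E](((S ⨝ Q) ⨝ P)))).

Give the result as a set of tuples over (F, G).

{(14, 16), (14, 20), (14, 21), (14, 29), (14, 36), (14, 38), (16, 16), (16, 20), (16, 29), (16, 38), (31, 21), (31, 36)}

Joining S and Q on B yields {(10, p, 20, 38), (10, p, 26, 16), (10, p, 29, 20), (10, p, 33, 29), (10, p, 9, 17), (14, p, 20, 38), (14, p, 26, 16), (14, p, 29, 20), (14, p, 33, 29), (14, p, 9, 17), (14, x, 26, 36), (14, x, 31, 21), (16, p, 20, 38), (16, p, 26, 16), (16, p, 29, 20), (16, p, 33, 29), (16, p, 9, 17), (19, x, 26, 36), (19, x, 31, 21), (25, x, 26, 36), (25, x, 31, 21), (31, x, 26, 36), (31, x, 31, 21), (34, p, 20, 38), (34, p, 26, 16), (34, p, 29, 20), (34, p, 33, 29), (34, p, 9, 17), (38, x, 26, 36), (38, x, 31, 21), (6, x, 26, 36), (6, x, 31, 21), (8, x, 26, 36), (8, x, 31, 21)}.
Joining (S ⨝ Q) and P on F yields {(14, p, 20, 38, 22, 7), (14, p, 26, 16, 22, 7), (14, p, 29, 20, 22, 7), (14, p, 33, 29, 22, 7), (14, p, 9, 17, 22, 7), (14, x, 26, 36, 22, 7), (14, x, 31, 21, 22, 7), (16, p, 20, 38, 19, 33), (16, p, 20, 38, 34, 6), (16, p, 26, 16, 19, 33), (16, p, 26, 16, 34, 6), (16, p, 29, 20, 19, 33), (16, p, 29, 20, 34, 6), (16, p, 33, 29, 19, 33), (16, p, 33, 29, 34, 6), (16, p, 9, 17, 19, 33), (16, p, 9, 17, 34, 6), (31, x, 26, 36, 3, 35), (31, x, 31, 21, 3, 35)}.
Projecting to G, F, B, E (5 duplicate(s) eliminated): {(16, 14, p, 26), (16, 16, p, 26), (17, 14, p, 9), (17, 16, p, 9), (20, 14, p, 29), (20, 16, p, 29), (21, 14, x, 31), (21, 31, x, 31), (29, 14, p, 33), (29, 16, p, 33), (36, 14, x, 26), (36, 31, x, 26), (38, 14, p, 20), (38, 16, p, 20)}
σ[E > 14]: keep tuples satisfying E > 14 → {(16, 14, p, 26), (16, 16, p, 26), (20, 14, p, 29), (20, 16, p, 29), (21, 14, x, 31), (21, 31, x, 31), (29, 14, p, 33), (29, 16, p, 33), (36, 14, x, 26), (36, 31, x, 26), (38, 14, p, 20), (38, 16, p, 20)}
Projecting to F, G: {(14, 16), (14, 20), (14, 21), (14, 29), (14, 36), (14, 38), (16, 16), (16, 20), (16, 29), (16, 38), (31, 21), (31, 36)}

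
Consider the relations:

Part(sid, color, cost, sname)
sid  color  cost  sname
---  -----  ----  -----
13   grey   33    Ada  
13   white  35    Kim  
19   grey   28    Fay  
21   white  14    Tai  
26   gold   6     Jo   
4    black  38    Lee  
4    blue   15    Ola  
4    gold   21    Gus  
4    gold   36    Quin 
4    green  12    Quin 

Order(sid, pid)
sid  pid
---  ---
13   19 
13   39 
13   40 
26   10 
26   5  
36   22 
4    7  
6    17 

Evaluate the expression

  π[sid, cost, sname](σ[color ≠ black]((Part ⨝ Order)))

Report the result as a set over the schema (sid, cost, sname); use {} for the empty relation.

{(13, 33, Ada), (13, 35, Kim), (26, 6, Jo), (4, 12, Quin), (4, 15, Ola), (4, 21, Gus), (4, 36, Quin)}

Natural join on sid: {(13, grey, 33, Ada, 19), (13, grey, 33, Ada, 39), (13, grey, 33, Ada, 40), (13, white, 35, Kim, 19), (13, white, 35, Kim, 39), (13, white, 35, Kim, 40), (26, gold, 6, Jo, 10), (26, gold, 6, Jo, 5), (4, black, 38, Lee, 7), (4, blue, 15, Ola, 7), (4, gold, 21, Gus, 7), (4, gold, 36, Quin, 7), (4, green, 12, Quin, 7)}
Selection color ≠ black: {(13, grey, 33, Ada, 19), (13, grey, 33, Ada, 39), (13, grey, 33, Ada, 40), (13, white, 35, Kim, 19), (13, white, 35, Kim, 39), (13, white, 35, Kim, 40), (26, gold, 6, Jo, 10), (26, gold, 6, Jo, 5), (4, blue, 15, Ola, 7), (4, gold, 21, Gus, 7), (4, gold, 36, Quin, 7), (4, green, 12, Quin, 7)}
π_{sid, cost, sname} gives {(13, 33, Ada), (13, 35, Kim), (26, 6, Jo), (4, 12, Quin), (4, 15, Ola), (4, 21, Gus), (4, 36, Quin)} (5 duplicate(s) eliminated).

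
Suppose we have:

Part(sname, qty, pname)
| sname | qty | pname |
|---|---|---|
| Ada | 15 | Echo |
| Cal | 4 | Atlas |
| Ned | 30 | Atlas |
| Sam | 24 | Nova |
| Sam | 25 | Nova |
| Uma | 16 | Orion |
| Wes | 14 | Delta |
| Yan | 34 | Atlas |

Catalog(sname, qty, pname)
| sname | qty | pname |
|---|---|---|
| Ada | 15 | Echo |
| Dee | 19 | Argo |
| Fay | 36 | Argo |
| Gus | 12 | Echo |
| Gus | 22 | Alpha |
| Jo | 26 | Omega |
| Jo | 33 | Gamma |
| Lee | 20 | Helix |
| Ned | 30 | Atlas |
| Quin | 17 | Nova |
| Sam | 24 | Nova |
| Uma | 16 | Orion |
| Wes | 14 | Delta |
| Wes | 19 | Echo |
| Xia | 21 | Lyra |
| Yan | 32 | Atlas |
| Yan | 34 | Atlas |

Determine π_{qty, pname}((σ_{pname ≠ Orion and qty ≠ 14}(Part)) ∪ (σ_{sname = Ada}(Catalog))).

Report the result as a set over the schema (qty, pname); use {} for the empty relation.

Apply σ_{pname ≠ Orion and qty ≠ 14}; surviving tuples: {(Ada, 15, Echo), (Cal, 4, Atlas), (Ned, 30, Atlas), (Sam, 24, Nova), (Sam, 25, Nova), (Yan, 34, Atlas)}
Apply σ_{sname = Ada}; surviving tuples: {(Ada, 15, Echo)}
Set union of the two operands is {(Ada, 15, Echo), (Cal, 4, Atlas), (Ned, 30, Atlas), (Sam, 24, Nova), (Sam, 25, Nova), (Yan, 34, Atlas)}.
Projecting to qty, pname: {(15, Echo), (24, Nova), (25, Nova), (30, Atlas), (34, Atlas), (4, Atlas)}

{(15, Echo), (24, Nova), (25, Nova), (30, Atlas), (34, Atlas), (4, Atlas)}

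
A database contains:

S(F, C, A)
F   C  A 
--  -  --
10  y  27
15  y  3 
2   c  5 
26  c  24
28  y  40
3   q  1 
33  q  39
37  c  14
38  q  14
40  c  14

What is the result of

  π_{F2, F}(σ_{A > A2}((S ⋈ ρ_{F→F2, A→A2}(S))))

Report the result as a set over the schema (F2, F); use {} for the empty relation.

ρ[F→F2, A→A2]: schema becomes (F2, C, A2); tuples unchanged.
Joining S and ρ_{F→F2, A→A2}(S) on C yields {(10, y, 27, 10, 27), (10, y, 27, 15, 3), (10, y, 27, 28, 40), (15, y, 3, 10, 27), (15, y, 3, 15, 3), (15, y, 3, 28, 40), (2, c, 5, 2, 5), (2, c, 5, 26, 24), (2, c, 5, 37, 14), (2, c, 5, 40, 14), (26, c, 24, 2, 5), (26, c, 24, 26, 24), (26, c, 24, 37, 14), (26, c, 24, 40, 14), (28, y, 40, 10, 27), (28, y, 40, 15, 3), (28, y, 40, 28, 40), (3, q, 1, 3, 1), (3, q, 1, 33, 39), (3, q, 1, 38, 14), (33, q, 39, 3, 1), (33, q, 39, 33, 39), (33, q, 39, 38, 14), (37, c, 14, 2, 5), (37, c, 14, 26, 24), (37, c, 14, 37, 14), (37, c, 14, 40, 14), (38, q, 14, 3, 1), (38, q, 14, 33, 39), (38, q, 14, 38, 14), (40, c, 14, 2, 5), (40, c, 14, 26, 24), (40, c, 14, 37, 14), (40, c, 14, 40, 14)}.
Apply σ_{A > A2}; surviving tuples: {(10, y, 27, 15, 3), (26, c, 24, 2, 5), (26, c, 24, 37, 14), (26, c, 24, 40, 14), (28, y, 40, 10, 27), (28, y, 40, 15, 3), (33, q, 39, 3, 1), (33, q, 39, 38, 14), (37, c, 14, 2, 5), (38, q, 14, 3, 1), (40, c, 14, 2, 5)}
Projecting to F2, F: {(10, 28), (15, 10), (15, 28), (2, 26), (2, 37), (2, 40), (3, 33), (3, 38), (37, 26), (38, 33), (40, 26)}

{(10, 28), (15, 10), (15, 28), (2, 26), (2, 37), (2, 40), (3, 33), (3, 38), (37, 26), (38, 33), (40, 26)}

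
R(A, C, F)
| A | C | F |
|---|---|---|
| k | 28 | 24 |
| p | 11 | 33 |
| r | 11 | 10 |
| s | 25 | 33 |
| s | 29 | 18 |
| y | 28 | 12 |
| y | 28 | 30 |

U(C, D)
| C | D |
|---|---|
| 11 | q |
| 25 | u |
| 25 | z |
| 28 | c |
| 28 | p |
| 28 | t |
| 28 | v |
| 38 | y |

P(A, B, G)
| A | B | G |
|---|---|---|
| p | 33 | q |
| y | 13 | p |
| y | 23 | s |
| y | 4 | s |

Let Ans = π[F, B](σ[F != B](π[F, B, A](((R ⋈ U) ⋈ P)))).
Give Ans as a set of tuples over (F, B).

Natural join on C: {(k, 28, 24, c), (k, 28, 24, p), (k, 28, 24, t), (k, 28, 24, v), (p, 11, 33, q), (r, 11, 10, q), (s, 25, 33, u), (s, 25, 33, z), (y, 28, 12, c), (y, 28, 12, p), (y, 28, 12, t), (y, 28, 12, v), (y, 28, 30, c), (y, 28, 30, p), (y, 28, 30, t), (y, 28, 30, v)}
Natural join on A: {(p, 11, 33, q, 33, q), (y, 28, 12, c, 13, p), (y, 28, 12, c, 23, s), (y, 28, 12, c, 4, s), (y, 28, 12, p, 13, p), (y, 28, 12, p, 23, s), (y, 28, 12, p, 4, s), (y, 28, 12, t, 13, p), (y, 28, 12, t, 23, s), (y, 28, 12, t, 4, s), (y, 28, 12, v, 13, p), (y, 28, 12, v, 23, s), (y, 28, 12, v, 4, s), (y, 28, 30, c, 13, p), (y, 28, 30, c, 23, s), (y, 28, 30, c, 4, s), (y, 28, 30, p, 13, p), (y, 28, 30, p, 23, s), (y, 28, 30, p, 4, s), (y, 28, 30, t, 13, p), (y, 28, 30, t, 23, s), (y, 28, 30, t, 4, s), (y, 28, 30, v, 13, p), (y, 28, 30, v, 23, s), (y, 28, 30, v, 4, s)}
π_{F, B, A} gives {(12, 13, y), (12, 23, y), (12, 4, y), (30, 13, y), (30, 23, y), (30, 4, y), (33, 33, p)} (18 duplicate(s) eliminated).
Apply σ_{F != B}; surviving tuples: {(12, 13, y), (12, 23, y), (12, 4, y), (30, 13, y), (30, 23, y), (30, 4, y)}
π_{F, B} gives {(12, 13), (12, 23), (12, 4), (30, 13), (30, 23), (30, 4)}.

{(12, 13), (12, 23), (12, 4), (30, 13), (30, 23), (30, 4)}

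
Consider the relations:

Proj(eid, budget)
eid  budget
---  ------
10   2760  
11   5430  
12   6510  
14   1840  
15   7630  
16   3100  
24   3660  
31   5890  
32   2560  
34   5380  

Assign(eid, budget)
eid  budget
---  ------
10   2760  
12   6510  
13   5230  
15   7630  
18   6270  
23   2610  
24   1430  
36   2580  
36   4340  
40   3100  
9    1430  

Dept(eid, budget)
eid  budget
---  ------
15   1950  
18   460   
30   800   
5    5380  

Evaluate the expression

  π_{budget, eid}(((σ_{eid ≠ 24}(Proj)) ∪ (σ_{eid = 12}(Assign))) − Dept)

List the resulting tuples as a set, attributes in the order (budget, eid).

{(1840, 14), (2560, 32), (2760, 10), (3100, 16), (5380, 34), (5430, 11), (5890, 31), (6510, 12), (7630, 15)}

Filtering on eid ≠ 24 leaves {(10, 2760), (11, 5430), (12, 6510), (14, 1840), (15, 7630), (16, 3100), (31, 5890), (32, 2560), (34, 5380)}.
Filtering on eid = 12 leaves {(12, 6510)}.
Union: {(10, 2760), (11, 5430), (12, 6510), (14, 1840), (15, 7630), (16, 3100), (31, 5890), (32, 2560), (34, 5380)} with {(12, 6510)} → {(10, 2760), (11, 5430), (12, 6510), (14, 1840), (15, 7630), (16, 3100), (31, 5890), (32, 2560), (34, 5380)}
Difference: {(10, 2760), (11, 5430), (12, 6510), (14, 1840), (15, 7630), (16, 3100), (31, 5890), (32, 2560), (34, 5380)} with {(15, 1950), (18, 460), (30, 800), (5, 5380)} → {(10, 2760), (11, 5430), (12, 6510), (14, 1840), (15, 7630), (16, 3100), (31, 5890), (32, 2560), (34, 5380)}
π_{budget, eid} gives {(1840, 14), (2560, 32), (2760, 10), (3100, 16), (5380, 34), (5430, 11), (5890, 31), (6510, 12), (7630, 15)}.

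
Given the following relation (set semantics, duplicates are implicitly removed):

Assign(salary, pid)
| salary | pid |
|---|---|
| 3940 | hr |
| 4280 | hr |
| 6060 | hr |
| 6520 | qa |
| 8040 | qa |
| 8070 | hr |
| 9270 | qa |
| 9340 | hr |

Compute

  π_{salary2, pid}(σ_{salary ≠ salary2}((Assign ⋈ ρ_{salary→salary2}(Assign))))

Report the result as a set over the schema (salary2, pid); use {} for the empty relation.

ρ[salary→salary2]: schema becomes (salary2, pid); tuples unchanged.
Joining Assign and ρ_{salary→salary2}(Assign) on pid yields {(3940, hr, 3940), (3940, hr, 4280), (3940, hr, 6060), (3940, hr, 8070), (3940, hr, 9340), (4280, hr, 3940), (4280, hr, 4280), (4280, hr, 6060), (4280, hr, 8070), (4280, hr, 9340), (6060, hr, 3940), (6060, hr, 4280), (6060, hr, 6060), (6060, hr, 8070), (6060, hr, 9340), (6520, qa, 6520), (6520, qa, 8040), (6520, qa, 9270), (8040, qa, 6520), (8040, qa, 8040), (8040, qa, 9270), (8070, hr, 3940), (8070, hr, 4280), (8070, hr, 6060), (8070, hr, 8070), (8070, hr, 9340), (9270, qa, 6520), (9270, qa, 8040), (9270, qa, 9270), (9340, hr, 3940), (9340, hr, 4280), (9340, hr, 6060), (9340, hr, 8070), (9340, hr, 9340)}.
Filtering on salary ≠ salary2 leaves {(3940, hr, 4280), (3940, hr, 6060), (3940, hr, 8070), (3940, hr, 9340), (4280, hr, 3940), (4280, hr, 6060), (4280, hr, 8070), (4280, hr, 9340), (6060, hr, 3940), (6060, hr, 4280), (6060, hr, 8070), (6060, hr, 9340), (6520, qa, 8040), (6520, qa, 9270), (8040, qa, 6520), (8040, qa, 9270), (8070, hr, 3940), (8070, hr, 4280), (8070, hr, 6060), (8070, hr, 9340), (9270, qa, 6520), (9270, qa, 8040), (9340, hr, 3940), (9340, hr, 4280), (9340, hr, 6060), (9340, hr, 8070)}.
π_{salary2, pid} gives {(3940, hr), (4280, hr), (6060, hr), (6520, qa), (8040, qa), (8070, hr), (9270, qa), (9340, hr)} (18 duplicate(s) eliminated).

{(3940, hr), (4280, hr), (6060, hr), (6520, qa), (8040, qa), (8070, hr), (9270, qa), (9340, hr)}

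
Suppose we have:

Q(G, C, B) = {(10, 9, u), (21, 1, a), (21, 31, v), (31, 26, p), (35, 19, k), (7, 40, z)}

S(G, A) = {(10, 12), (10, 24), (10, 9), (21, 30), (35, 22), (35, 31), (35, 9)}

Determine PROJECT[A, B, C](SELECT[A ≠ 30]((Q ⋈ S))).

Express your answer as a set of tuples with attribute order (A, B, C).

{(12, u, 9), (22, k, 19), (24, u, 9), (31, k, 19), (9, k, 19), (9, u, 9)}

Q ⋈ S (natural join on G): {(10, 9, u, 12), (10, 9, u, 24), (10, 9, u, 9), (21, 1, a, 30), (21, 31, v, 30), (35, 19, k, 22), (35, 19, k, 31), (35, 19, k, 9)}
Selection A ≠ 30: {(10, 9, u, 12), (10, 9, u, 24), (10, 9, u, 9), (35, 19, k, 22), (35, 19, k, 31), (35, 19, k, 9)}
π_{A, B, C} gives {(12, u, 9), (22, k, 19), (24, u, 9), (31, k, 19), (9, k, 19), (9, u, 9)}.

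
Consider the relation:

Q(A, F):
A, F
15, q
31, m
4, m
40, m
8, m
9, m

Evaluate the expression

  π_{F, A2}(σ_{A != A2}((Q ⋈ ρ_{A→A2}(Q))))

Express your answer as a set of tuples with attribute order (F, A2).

ρ[A→A2]: schema becomes (A2, F); tuples unchanged.
Joining Q and ρ_{A→A2}(Q) on F yields {(15, q, 15), (31, m, 31), (31, m, 4), (31, m, 40), (31, m, 8), (31, m, 9), (4, m, 31), (4, m, 4), (4, m, 40), (4, m, 8), (4, m, 9), (40, m, 31), (40, m, 4), (40, m, 40), (40, m, 8), (40, m, 9), (8, m, 31), (8, m, 4), (8, m, 40), (8, m, 8), (8, m, 9), (9, m, 31), (9, m, 4), (9, m, 40), (9, m, 8), (9, m, 9)}.
Selection A != A2: {(31, m, 4), (31, m, 40), (31, m, 8), (31, m, 9), (4, m, 31), (4, m, 40), (4, m, 8), (4, m, 9), (40, m, 31), (40, m, 4), (40, m, 8), (40, m, 9), (8, m, 31), (8, m, 4), (8, m, 40), (8, m, 9), (9, m, 31), (9, m, 4), (9, m, 40), (9, m, 8)}
π[F, A2]: project onto (F, A2) (15 duplicate(s) eliminated) → {(m, 31), (m, 4), (m, 40), (m, 8), (m, 9)}

{(m, 31), (m, 4), (m, 40), (m, 8), (m, 9)}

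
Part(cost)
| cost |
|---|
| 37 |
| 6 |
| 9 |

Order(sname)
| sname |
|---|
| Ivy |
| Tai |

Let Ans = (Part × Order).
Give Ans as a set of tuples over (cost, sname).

{(37, Ivy), (37, Tai), (6, Ivy), (6, Tai), (9, Ivy), (9, Tai)}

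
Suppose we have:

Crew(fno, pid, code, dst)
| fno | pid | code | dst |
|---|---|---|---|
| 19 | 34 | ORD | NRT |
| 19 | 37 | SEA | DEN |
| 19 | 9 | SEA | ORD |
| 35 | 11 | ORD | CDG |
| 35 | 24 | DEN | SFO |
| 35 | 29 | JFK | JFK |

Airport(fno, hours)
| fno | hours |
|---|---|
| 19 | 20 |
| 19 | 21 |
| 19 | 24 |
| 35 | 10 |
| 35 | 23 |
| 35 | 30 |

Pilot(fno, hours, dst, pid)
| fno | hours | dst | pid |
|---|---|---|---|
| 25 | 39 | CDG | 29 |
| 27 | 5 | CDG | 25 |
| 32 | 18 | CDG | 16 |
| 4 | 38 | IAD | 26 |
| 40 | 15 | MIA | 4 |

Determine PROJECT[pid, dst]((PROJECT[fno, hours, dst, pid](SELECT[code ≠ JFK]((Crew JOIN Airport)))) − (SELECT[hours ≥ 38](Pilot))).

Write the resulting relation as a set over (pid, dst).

Crew ⋈ Airport (natural join on fno): {(19, 34, ORD, NRT, 20), (19, 34, ORD, NRT, 21), (19, 34, ORD, NRT, 24), (19, 37, SEA, DEN, 20), (19, 37, SEA, DEN, 21), (19, 37, SEA, DEN, 24), (19, 9, SEA, ORD, 20), (19, 9, SEA, ORD, 21), (19, 9, SEA, ORD, 24), (35, 11, ORD, CDG, 10), (35, 11, ORD, CDG, 23), (35, 11, ORD, CDG, 30), (35, 24, DEN, SFO, 10), (35, 24, DEN, SFO, 23), (35, 24, DEN, SFO, 30), (35, 29, JFK, JFK, 10), (35, 29, JFK, JFK, 23), (35, 29, JFK, JFK, 30)}
σ[code ≠ JFK]: keep tuples satisfying code ≠ JFK → {(19, 34, ORD, NRT, 20), (19, 34, ORD, NRT, 21), (19, 34, ORD, NRT, 24), (19, 37, SEA, DEN, 20), (19, 37, SEA, DEN, 21), (19, 37, SEA, DEN, 24), (19, 9, SEA, ORD, 20), (19, 9, SEA, ORD, 21), (19, 9, SEA, ORD, 24), (35, 11, ORD, CDG, 10), (35, 11, ORD, CDG, 23), (35, 11, ORD, CDG, 30), (35, 24, DEN, SFO, 10), (35, 24, DEN, SFO, 23), (35, 24, DEN, SFO, 30)}
π[fno, hours, dst, pid]: project onto (fno, hours, dst, pid) → {(19, 20, DEN, 37), (19, 20, NRT, 34), (19, 20, ORD, 9), (19, 21, DEN, 37), (19, 21, NRT, 34), (19, 21, ORD, 9), (19, 24, DEN, 37), (19, 24, NRT, 34), (19, 24, ORD, 9), (35, 10, CDG, 11), (35, 10, SFO, 24), (35, 23, CDG, 11), (35, 23, SFO, 24), (35, 30, CDG, 11), (35, 30, SFO, 24)}
σ[hours ≥ 38]: keep tuples satisfying hours ≥ 38 → {(25, 39, CDG, 29), (4, 38, IAD, 26)}
Difference: {(19, 20, DEN, 37), (19, 20, NRT, 34), (19, 20, ORD, 9), (19, 21, DEN, 37), (19, 21, NRT, 34), (19, 21, ORD, 9), (19, 24, DEN, 37), (19, 24, NRT, 34), (19, 24, ORD, 9), (35, 10, CDG, 11), (35, 10, SFO, 24), (35, 23, CDG, 11), (35, 23, SFO, 24), (35, 30, CDG, 11), (35, 30, SFO, 24)} with {(25, 39, CDG, 29), (4, 38, IAD, 26)} → {(19, 20, DEN, 37), (19, 20, NRT, 34), (19, 20, ORD, 9), (19, 21, DEN, 37), (19, 21, NRT, 34), (19, 21, ORD, 9), (19, 24, DEN, 37), (19, 24, NRT, 34), (19, 24, ORD, 9), (35, 10, CDG, 11), (35, 10, SFO, 24), (35, 23, CDG, 11), (35, 23, SFO, 24), (35, 30, CDG, 11), (35, 30, SFO, 24)}
π[pid, dst]: project onto (pid, dst) (10 duplicate(s) eliminated) → {(11, CDG), (24, SFO), (34, NRT), (37, DEN), (9, ORD)}

{(11, CDG), (24, SFO), (34, NRT), (37, DEN), (9, ORD)}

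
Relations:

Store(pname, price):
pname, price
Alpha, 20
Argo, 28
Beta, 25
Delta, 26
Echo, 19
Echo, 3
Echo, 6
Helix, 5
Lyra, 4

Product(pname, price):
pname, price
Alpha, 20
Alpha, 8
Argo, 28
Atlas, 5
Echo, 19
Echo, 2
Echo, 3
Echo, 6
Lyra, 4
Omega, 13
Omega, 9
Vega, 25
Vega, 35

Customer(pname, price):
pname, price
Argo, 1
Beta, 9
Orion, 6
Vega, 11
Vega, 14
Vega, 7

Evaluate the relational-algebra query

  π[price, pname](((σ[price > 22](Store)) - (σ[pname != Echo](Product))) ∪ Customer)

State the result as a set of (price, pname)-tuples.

{(1, Argo), (11, Vega), (14, Vega), (25, Beta), (26, Delta), (6, Orion), (7, Vega), (9, Beta)}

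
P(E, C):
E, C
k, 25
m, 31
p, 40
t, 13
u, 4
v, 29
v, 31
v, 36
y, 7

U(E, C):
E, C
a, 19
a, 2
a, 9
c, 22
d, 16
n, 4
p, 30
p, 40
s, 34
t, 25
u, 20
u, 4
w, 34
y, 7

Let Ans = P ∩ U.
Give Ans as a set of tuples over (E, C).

{(p, 40), (u, 4), (y, 7)}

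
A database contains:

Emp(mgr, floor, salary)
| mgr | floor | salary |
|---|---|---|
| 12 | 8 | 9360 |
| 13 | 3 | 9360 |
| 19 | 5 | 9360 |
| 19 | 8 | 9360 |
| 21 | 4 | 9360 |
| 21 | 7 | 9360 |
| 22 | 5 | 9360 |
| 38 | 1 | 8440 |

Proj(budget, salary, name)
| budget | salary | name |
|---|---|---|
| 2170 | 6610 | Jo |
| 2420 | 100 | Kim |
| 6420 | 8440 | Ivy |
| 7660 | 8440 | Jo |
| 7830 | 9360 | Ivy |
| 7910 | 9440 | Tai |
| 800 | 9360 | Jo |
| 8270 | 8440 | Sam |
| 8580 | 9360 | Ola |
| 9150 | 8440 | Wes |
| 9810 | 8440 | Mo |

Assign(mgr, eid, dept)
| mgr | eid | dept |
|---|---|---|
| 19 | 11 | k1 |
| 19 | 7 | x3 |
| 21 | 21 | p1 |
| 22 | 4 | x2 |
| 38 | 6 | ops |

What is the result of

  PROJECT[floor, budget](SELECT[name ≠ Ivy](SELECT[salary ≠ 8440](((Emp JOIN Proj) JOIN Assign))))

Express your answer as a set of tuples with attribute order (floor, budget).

{(4, 800), (4, 8580), (5, 800), (5, 8580), (7, 800), (7, 8580), (8, 800), (8, 8580)}

Emp ⋈ Proj (natural join on salary): {(12, 8, 9360, 7830, Ivy), (12, 8, 9360, 800, Jo), (12, 8, 9360, 8580, Ola), (13, 3, 9360, 7830, Ivy), (13, 3, 9360, 800, Jo), (13, 3, 9360, 8580, Ola), (19, 5, 9360, 7830, Ivy), (19, 5, 9360, 800, Jo), (19, 5, 9360, 8580, Ola), (19, 8, 9360, 7830, Ivy), (19, 8, 9360, 800, Jo), (19, 8, 9360, 8580, Ola), (21, 4, 9360, 7830, Ivy), (21, 4, 9360, 800, Jo), (21, 4, 9360, 8580, Ola), (21, 7, 9360, 7830, Ivy), (21, 7, 9360, 800, Jo), (21, 7, 9360, 8580, Ola), (22, 5, 9360, 7830, Ivy), (22, 5, 9360, 800, Jo), (22, 5, 9360, 8580, Ola), (38, 1, 8440, 6420, Ivy), (38, 1, 8440, 7660, Jo), (38, 1, 8440, 8270, Sam), (38, 1, 8440, 9150, Wes), (38, 1, 8440, 9810, Mo)}
(Emp JOIN Proj) ⋈ Assign (natural join on mgr): {(19, 5, 9360, 7830, Ivy, 11, k1), (19, 5, 9360, 7830, Ivy, 7, x3), (19, 5, 9360, 800, Jo, 11, k1), (19, 5, 9360, 800, Jo, 7, x3), (19, 5, 9360, 8580, Ola, 11, k1), (19, 5, 9360, 8580, Ola, 7, x3), (19, 8, 9360, 7830, Ivy, 11, k1), (19, 8, 9360, 7830, Ivy, 7, x3), (19, 8, 9360, 800, Jo, 11, k1), (19, 8, 9360, 800, Jo, 7, x3), (19, 8, 9360, 8580, Ola, 11, k1), (19, 8, 9360, 8580, Ola, 7, x3), (21, 4, 9360, 7830, Ivy, 21, p1), (21, 4, 9360, 800, Jo, 21, p1), (21, 4, 9360, 8580, Ola, 21, p1), (21, 7, 9360, 7830, Ivy, 21, p1), (21, 7, 9360, 800, Jo, 21, p1), (21, 7, 9360, 8580, Ola, 21, p1), (22, 5, 9360, 7830, Ivy, 4, x2), (22, 5, 9360, 800, Jo, 4, x2), (22, 5, 9360, 8580, Ola, 4, x2), (38, 1, 8440, 6420, Ivy, 6, ops), (38, 1, 8440, 7660, Jo, 6, ops), (38, 1, 8440, 8270, Sam, 6, ops), (38, 1, 8440, 9150, Wes, 6, ops), (38, 1, 8440, 9810, Mo, 6, ops)}
σ[salary ≠ 8440]: keep tuples satisfying salary ≠ 8440 → {(19, 5, 9360, 7830, Ivy, 11, k1), (19, 5, 9360, 7830, Ivy, 7, x3), (19, 5, 9360, 800, Jo, 11, k1), (19, 5, 9360, 800, Jo, 7, x3), (19, 5, 9360, 8580, Ola, 11, k1), (19, 5, 9360, 8580, Ola, 7, x3), (19, 8, 9360, 7830, Ivy, 11, k1), (19, 8, 9360, 7830, Ivy, 7, x3), (19, 8, 9360, 800, Jo, 11, k1), (19, 8, 9360, 800, Jo, 7, x3), (19, 8, 9360, 8580, Ola, 11, k1), (19, 8, 9360, 8580, Ola, 7, x3), (21, 4, 9360, 7830, Ivy, 21, p1), (21, 4, 9360, 800, Jo, 21, p1), (21, 4, 9360, 8580, Ola, 21, p1), (21, 7, 9360, 7830, Ivy, 21, p1), (21, 7, 9360, 800, Jo, 21, p1), (21, 7, 9360, 8580, Ola, 21, p1), (22, 5, 9360, 7830, Ivy, 4, x2), (22, 5, 9360, 800, Jo, 4, x2), (22, 5, 9360, 8580, Ola, 4, x2)}
σ[name ≠ Ivy]: keep tuples satisfying name ≠ Ivy → {(19, 5, 9360, 800, Jo, 11, k1), (19, 5, 9360, 800, Jo, 7, x3), (19, 5, 9360, 8580, Ola, 11, k1), (19, 5, 9360, 8580, Ola, 7, x3), (19, 8, 9360, 800, Jo, 11, k1), (19, 8, 9360, 800, Jo, 7, x3), (19, 8, 9360, 8580, Ola, 11, k1), (19, 8, 9360, 8580, Ola, 7, x3), (21, 4, 9360, 800, Jo, 21, p1), (21, 4, 9360, 8580, Ola, 21, p1), (21, 7, 9360, 800, Jo, 21, p1), (21, 7, 9360, 8580, Ola, 21, p1), (22, 5, 9360, 800, Jo, 4, x2), (22, 5, 9360, 8580, Ola, 4, x2)}
Keep only column(s) floor, budget (6 duplicate(s) eliminated): {(4, 800), (4, 8580), (5, 800), (5, 8580), (7, 800), (7, 8580), (8, 800), (8, 8580)}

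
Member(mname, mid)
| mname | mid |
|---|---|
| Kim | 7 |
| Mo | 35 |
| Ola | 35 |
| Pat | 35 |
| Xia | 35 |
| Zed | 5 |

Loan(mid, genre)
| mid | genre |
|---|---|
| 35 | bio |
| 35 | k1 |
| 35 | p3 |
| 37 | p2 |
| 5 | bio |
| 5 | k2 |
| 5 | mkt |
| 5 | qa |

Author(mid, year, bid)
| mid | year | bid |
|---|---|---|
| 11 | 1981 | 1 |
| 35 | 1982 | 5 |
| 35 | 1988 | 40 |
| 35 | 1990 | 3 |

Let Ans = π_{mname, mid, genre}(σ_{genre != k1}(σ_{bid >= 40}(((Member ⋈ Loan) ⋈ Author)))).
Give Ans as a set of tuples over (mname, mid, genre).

Natural join on mid: {(Mo, 35, bio), (Mo, 35, k1), (Mo, 35, p3), (Ola, 35, bio), (Ola, 35, k1), (Ola, 35, p3), (Pat, 35, bio), (Pat, 35, k1), (Pat, 35, p3), (Xia, 35, bio), (Xia, 35, k1), (Xia, 35, p3), (Zed, 5, bio), (Zed, 5, k2), (Zed, 5, mkt), (Zed, 5, qa)}
Natural join on mid: {(Mo, 35, bio, 1982, 5), (Mo, 35, bio, 1988, 40), (Mo, 35, bio, 1990, 3), (Mo, 35, k1, 1982, 5), (Mo, 35, k1, 1988, 40), (Mo, 35, k1, 1990, 3), (Mo, 35, p3, 1982, 5), (Mo, 35, p3, 1988, 40), (Mo, 35, p3, 1990, 3), (Ola, 35, bio, 1982, 5), (Ola, 35, bio, 1988, 40), (Ola, 35, bio, 1990, 3), (Ola, 35, k1, 1982, 5), (Ola, 35, k1, 1988, 40), (Ola, 35, k1, 1990, 3), (Ola, 35, p3, 1982, 5), (Ola, 35, p3, 1988, 40), (Ola, 35, p3, 1990, 3), (Pat, 35, bio, 1982, 5), (Pat, 35, bio, 1988, 40), (Pat, 35, bio, 1990, 3), (Pat, 35, k1, 1982, 5), (Pat, 35, k1, 1988, 40), (Pat, 35, k1, 1990, 3), (Pat, 35, p3, 1982, 5), (Pat, 35, p3, 1988, 40), (Pat, 35, p3, 1990, 3), (Xia, 35, bio, 1982, 5), (Xia, 35, bio, 1988, 40), (Xia, 35, bio, 1990, 3), (Xia, 35, k1, 1982, 5), (Xia, 35, k1, 1988, 40), (Xia, 35, k1, 1990, 3), (Xia, 35, p3, 1982, 5), (Xia, 35, p3, 1988, 40), (Xia, 35, p3, 1990, 3)}
Filtering on bid >= 40 leaves {(Mo, 35, bio, 1988, 40), (Mo, 35, k1, 1988, 40), (Mo, 35, p3, 1988, 40), (Ola, 35, bio, 1988, 40), (Ola, 35, k1, 1988, 40), (Ola, 35, p3, 1988, 40), (Pat, 35, bio, 1988, 40), (Pat, 35, k1, 1988, 40), (Pat, 35, p3, 1988, 40), (Xia, 35, bio, 1988, 40), (Xia, 35, k1, 1988, 40), (Xia, 35, p3, 1988, 40)}.
Filtering on genre != k1 leaves {(Mo, 35, bio, 1988, 40), (Mo, 35, p3, 1988, 40), (Ola, 35, bio, 1988, 40), (Ola, 35, p3, 1988, 40), (Pat, 35, bio, 1988, 40), (Pat, 35, p3, 1988, 40), (Xia, 35, bio, 1988, 40), (Xia, 35, p3, 1988, 40)}.
Keep only column(s) mname, mid, genre: {(Mo, 35, bio), (Mo, 35, p3), (Ola, 35, bio), (Ola, 35, p3), (Pat, 35, bio), (Pat, 35, p3), (Xia, 35, bio), (Xia, 35, p3)}

{(Mo, 35, bio), (Mo, 35, p3), (Ola, 35, bio), (Ola, 35, p3), (Pat, 35, bio), (Pat, 35, p3), (Xia, 35, bio), (Xia, 35, p3)}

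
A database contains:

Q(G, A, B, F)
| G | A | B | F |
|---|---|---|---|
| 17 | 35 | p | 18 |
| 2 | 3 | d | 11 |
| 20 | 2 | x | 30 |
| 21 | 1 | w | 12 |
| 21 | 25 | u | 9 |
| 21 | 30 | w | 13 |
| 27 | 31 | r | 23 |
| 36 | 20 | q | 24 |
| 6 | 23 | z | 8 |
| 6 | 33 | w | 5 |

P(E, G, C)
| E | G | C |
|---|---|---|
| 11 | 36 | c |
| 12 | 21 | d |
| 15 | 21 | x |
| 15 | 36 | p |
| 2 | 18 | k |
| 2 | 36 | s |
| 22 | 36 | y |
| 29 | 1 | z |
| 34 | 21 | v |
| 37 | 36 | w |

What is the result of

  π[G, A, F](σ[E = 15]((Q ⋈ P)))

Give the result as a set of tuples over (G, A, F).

Joining Q and P on G yields {(21, 1, w, 12, 12, d), (21, 1, w, 12, 15, x), (21, 1, w, 12, 34, v), (21, 25, u, 9, 12, d), (21, 25, u, 9, 15, x), (21, 25, u, 9, 34, v), (21, 30, w, 13, 12, d), (21, 30, w, 13, 15, x), (21, 30, w, 13, 34, v), (36, 20, q, 24, 11, c), (36, 20, q, 24, 15, p), (36, 20, q, 24, 2, s), (36, 20, q, 24, 22, y), (36, 20, q, 24, 37, w)}.
Filtering on E = 15 leaves {(21, 1, w, 12, 15, x), (21, 25, u, 9, 15, x), (21, 30, w, 13, 15, x), (36, 20, q, 24, 15, p)}.
π_{G, A, F} gives {(21, 1, 12), (21, 25, 9), (21, 30, 13), (36, 20, 24)}.

{(21, 1, 12), (21, 25, 9), (21, 30, 13), (36, 20, 24)}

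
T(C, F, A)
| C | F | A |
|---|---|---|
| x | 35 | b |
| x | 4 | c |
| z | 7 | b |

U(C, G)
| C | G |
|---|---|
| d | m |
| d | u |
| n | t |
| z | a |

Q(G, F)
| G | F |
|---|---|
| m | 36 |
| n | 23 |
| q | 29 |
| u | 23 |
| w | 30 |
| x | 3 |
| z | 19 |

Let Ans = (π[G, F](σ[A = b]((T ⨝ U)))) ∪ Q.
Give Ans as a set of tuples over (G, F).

Natural join on C: {(z, 7, b, a)}
Filtering on A = b leaves {(z, 7, b, a)}.
Projecting to G, F: {(a, 7)}
Union: {(a, 7)} with {(m, 36), (n, 23), (q, 29), (u, 23), (w, 30), (x, 3), (z, 19)} → {(a, 7), (m, 36), (n, 23), (q, 29), (u, 23), (w, 30), (x, 3), (z, 19)}

{(a, 7), (m, 36), (n, 23), (q, 29), (u, 23), (w, 30), (x, 3), (z, 19)}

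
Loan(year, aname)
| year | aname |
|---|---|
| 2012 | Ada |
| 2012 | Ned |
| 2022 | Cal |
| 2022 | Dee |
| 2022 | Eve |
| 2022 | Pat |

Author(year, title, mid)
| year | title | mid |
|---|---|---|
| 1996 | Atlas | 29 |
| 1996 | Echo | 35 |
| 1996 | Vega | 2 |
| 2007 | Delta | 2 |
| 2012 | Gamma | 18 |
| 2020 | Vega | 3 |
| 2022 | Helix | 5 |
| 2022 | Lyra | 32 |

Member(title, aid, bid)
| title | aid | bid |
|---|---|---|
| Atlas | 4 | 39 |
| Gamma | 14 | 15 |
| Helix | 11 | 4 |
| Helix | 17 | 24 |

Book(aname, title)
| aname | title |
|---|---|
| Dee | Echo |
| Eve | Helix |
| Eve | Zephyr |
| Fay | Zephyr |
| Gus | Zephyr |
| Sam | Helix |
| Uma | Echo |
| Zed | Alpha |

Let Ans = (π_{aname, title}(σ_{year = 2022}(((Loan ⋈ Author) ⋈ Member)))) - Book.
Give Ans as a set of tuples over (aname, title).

Loan ⋈ Author (natural join on year): {(2012, Ada, Gamma, 18), (2012, Ned, Gamma, 18), (2022, Cal, Helix, 5), (2022, Cal, Lyra, 32), (2022, Dee, Helix, 5), (2022, Dee, Lyra, 32), (2022, Eve, Helix, 5), (2022, Eve, Lyra, 32), (2022, Pat, Helix, 5), (2022, Pat, Lyra, 32)}
(Loan ⋈ Author) ⋈ Member (natural join on title): {(2012, Ada, Gamma, 18, 14, 15), (2012, Ned, Gamma, 18, 14, 15), (2022, Cal, Helix, 5, 11, 4), (2022, Cal, Helix, 5, 17, 24), (2022, Dee, Helix, 5, 11, 4), (2022, Dee, Helix, 5, 17, 24), (2022, Eve, Helix, 5, 11, 4), (2022, Eve, Helix, 5, 17, 24), (2022, Pat, Helix, 5, 11, 4), (2022, Pat, Helix, 5, 17, 24)}
Apply σ_{year = 2022}; surviving tuples: {(2022, Cal, Helix, 5, 11, 4), (2022, Cal, Helix, 5, 17, 24), (2022, Dee, Helix, 5, 11, 4), (2022, Dee, Helix, 5, 17, 24), (2022, Eve, Helix, 5, 11, 4), (2022, Eve, Helix, 5, 17, 24), (2022, Pat, Helix, 5, 11, 4), (2022, Pat, Helix, 5, 17, 24)}
Projecting to aname, title (4 duplicate(s) eliminated): {(Cal, Helix), (Dee, Helix), (Eve, Helix), (Pat, Helix)}
Difference: {(Cal, Helix), (Dee, Helix), (Eve, Helix), (Pat, Helix)} with {(Dee, Echo), (Eve, Helix), (Eve, Zephyr), (Fay, Zephyr), (Gus, Zephyr), (Sam, Helix), (Uma, Echo), (Zed, Alpha)} → {(Cal, Helix), (Dee, Helix), (Pat, Helix)}

{(Cal, Helix), (Dee, Helix), (Pat, Helix)}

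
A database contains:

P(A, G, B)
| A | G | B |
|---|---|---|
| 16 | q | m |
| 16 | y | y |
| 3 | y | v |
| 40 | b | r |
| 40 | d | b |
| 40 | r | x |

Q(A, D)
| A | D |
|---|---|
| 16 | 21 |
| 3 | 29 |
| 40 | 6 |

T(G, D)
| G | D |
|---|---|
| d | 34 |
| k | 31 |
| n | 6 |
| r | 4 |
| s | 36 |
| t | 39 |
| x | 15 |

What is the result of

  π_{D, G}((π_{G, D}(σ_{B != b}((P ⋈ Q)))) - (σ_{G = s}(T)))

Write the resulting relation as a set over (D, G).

{(21, q), (21, y), (29, y), (6, b), (6, r)}

P ⋈ Q (natural join on A): {(16, q, m, 21), (16, y, y, 21), (3, y, v, 29), (40, b, r, 6), (40, d, b, 6), (40, r, x, 6)}
Selection B != b: {(16, q, m, 21), (16, y, y, 21), (3, y, v, 29), (40, b, r, 6), (40, r, x, 6)}
π[G, D]: project onto (G, D) → {(b, 6), (q, 21), (r, 6), (y, 21), (y, 29)}
Selection G = s: {(s, 36)}
Difference: {(b, 6), (q, 21), (r, 6), (y, 21), (y, 29)} with {(s, 36)} → {(b, 6), (q, 21), (r, 6), (y, 21), (y, 29)}
π[D, G]: project onto (D, G) → {(21, q), (21, y), (29, y), (6, b), (6, r)}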